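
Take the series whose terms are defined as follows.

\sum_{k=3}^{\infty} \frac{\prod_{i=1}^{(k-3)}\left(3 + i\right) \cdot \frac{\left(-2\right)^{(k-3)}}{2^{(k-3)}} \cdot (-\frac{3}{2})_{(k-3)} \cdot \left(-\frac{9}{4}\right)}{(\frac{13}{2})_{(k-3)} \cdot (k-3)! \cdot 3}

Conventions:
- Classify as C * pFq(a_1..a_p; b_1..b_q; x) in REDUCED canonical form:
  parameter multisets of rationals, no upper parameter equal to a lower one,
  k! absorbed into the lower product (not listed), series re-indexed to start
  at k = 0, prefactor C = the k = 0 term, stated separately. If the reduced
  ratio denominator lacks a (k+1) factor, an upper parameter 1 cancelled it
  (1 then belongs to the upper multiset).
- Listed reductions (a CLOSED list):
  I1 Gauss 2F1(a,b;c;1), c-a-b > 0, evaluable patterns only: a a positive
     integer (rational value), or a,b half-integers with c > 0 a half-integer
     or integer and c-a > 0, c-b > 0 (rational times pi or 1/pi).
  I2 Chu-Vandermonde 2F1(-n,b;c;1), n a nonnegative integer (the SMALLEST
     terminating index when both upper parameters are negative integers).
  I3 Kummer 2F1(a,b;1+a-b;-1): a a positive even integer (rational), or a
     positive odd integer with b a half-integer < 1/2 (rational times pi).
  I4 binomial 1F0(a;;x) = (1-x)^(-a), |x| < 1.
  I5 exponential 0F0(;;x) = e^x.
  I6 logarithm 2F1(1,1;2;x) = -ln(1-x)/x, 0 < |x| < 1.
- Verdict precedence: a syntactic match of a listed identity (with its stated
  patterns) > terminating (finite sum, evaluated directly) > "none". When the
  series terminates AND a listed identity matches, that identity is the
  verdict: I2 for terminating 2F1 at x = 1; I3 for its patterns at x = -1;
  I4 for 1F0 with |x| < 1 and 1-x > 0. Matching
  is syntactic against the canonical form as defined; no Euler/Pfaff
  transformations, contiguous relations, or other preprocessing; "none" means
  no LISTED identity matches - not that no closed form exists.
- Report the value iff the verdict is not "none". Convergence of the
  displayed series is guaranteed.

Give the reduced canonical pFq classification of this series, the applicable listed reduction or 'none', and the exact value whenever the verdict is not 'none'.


First insight: from the first term -\frac{3}{4}: the two k-th powers (C = -3/4) combine into one argument.
Ratio: r(k) = -1 * (k-\frac{3}{2}) (k+4) / [(k+\frac{13}{2}) (k+1)] ; factor over Q: parameters, x = -1, and C = -\frac{3}{4}.

Canonical form: C = -\frac{3}{4} times 2F1 with upper {-\frac{3}{2}, 4}, lower {\frac{13}{2}}, x = -1. Verdict: Kummer's theorem (I3) fires (x = -1; c = \frac{13}{2} equals 1+a-b for upper {-\frac{3}{2}, 4}: listed pattern). Hence: -\frac{99}{64}.


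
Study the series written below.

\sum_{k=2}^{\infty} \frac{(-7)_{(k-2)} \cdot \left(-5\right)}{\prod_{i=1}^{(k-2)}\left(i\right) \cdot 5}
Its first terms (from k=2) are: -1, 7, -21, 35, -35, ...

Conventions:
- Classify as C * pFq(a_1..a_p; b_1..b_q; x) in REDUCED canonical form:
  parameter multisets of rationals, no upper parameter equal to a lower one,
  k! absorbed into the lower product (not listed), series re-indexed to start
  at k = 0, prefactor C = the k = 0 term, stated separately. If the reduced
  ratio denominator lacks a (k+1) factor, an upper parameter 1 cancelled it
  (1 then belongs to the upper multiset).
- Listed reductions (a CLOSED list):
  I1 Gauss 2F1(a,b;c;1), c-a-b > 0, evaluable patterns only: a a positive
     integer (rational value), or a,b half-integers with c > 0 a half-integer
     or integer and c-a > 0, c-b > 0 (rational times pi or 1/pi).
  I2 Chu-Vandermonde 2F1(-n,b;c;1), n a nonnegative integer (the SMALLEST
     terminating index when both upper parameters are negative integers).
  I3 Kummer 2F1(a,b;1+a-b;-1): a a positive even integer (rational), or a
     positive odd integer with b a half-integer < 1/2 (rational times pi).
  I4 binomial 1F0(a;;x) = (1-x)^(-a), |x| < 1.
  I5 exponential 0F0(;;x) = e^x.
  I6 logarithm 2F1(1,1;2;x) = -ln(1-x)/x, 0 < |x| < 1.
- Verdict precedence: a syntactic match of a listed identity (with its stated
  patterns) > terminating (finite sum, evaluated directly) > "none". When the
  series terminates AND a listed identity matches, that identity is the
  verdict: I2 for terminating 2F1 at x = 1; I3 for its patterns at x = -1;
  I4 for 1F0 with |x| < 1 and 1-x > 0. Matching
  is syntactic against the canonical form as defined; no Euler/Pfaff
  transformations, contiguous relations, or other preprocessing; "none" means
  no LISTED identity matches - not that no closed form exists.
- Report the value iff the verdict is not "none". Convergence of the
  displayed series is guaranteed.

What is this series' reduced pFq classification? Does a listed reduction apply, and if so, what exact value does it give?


Prefactor -1, argument 1: 1F0 with upper {-7} over lower {-}. Verdict: terminating - upper parameter -7 makes this a finite sum (last index 7), evaluated exactly. Its exact value is 0.

First insight: from the first term -1: the product of the first k integers (C = -1) is k!.
Step ratio: r(k) = 1 * (k-7) / [(k+1)] - rational in k. x = 1; t_0 = -1; negate the roots.


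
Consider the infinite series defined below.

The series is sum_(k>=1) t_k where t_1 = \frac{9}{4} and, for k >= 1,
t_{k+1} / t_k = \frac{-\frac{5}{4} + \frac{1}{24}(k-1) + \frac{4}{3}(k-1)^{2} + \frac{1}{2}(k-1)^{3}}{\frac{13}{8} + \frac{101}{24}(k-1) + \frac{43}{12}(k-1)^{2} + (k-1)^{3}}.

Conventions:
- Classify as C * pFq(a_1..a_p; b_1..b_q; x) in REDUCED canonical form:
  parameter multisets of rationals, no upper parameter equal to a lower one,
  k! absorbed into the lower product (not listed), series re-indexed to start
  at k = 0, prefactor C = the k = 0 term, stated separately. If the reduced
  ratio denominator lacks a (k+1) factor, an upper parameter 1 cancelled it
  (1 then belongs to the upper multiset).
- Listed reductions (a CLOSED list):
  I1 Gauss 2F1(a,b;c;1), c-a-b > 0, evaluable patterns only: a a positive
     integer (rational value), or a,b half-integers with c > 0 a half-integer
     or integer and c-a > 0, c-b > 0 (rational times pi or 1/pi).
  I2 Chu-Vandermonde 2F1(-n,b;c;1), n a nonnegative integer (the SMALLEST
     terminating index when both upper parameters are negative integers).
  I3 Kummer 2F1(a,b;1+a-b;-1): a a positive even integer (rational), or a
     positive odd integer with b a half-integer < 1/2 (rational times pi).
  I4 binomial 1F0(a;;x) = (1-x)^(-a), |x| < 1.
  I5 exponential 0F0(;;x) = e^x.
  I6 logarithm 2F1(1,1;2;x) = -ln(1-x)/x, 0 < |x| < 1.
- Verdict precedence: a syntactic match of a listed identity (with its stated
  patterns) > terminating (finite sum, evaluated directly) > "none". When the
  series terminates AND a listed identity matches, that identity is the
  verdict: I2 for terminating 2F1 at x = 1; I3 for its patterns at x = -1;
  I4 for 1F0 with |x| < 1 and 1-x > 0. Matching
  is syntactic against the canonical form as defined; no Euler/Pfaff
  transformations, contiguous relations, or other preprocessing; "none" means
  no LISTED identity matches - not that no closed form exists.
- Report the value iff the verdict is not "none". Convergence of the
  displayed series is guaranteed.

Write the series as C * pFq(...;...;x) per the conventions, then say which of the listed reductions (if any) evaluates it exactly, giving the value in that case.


At argument \frac{1}{2}: a 2F1 with upper {-\frac{5}{6}, 2}, lower {\frac{13}{12}}, scaled by C = \frac{9}{4}. Verdict: none. A 2F1 with upper {-\frac{5}{6}, 2} fits none of I1-I6 at x = \frac{1}{2}; the sum runs forever.

First insight: t_0 = \frac{9}{4} here, and cancel k + 3/2 from the displayed ratio first; then C = 9/4.
Consecutive-term ratio: r(k) = \frac{1}{2} * (k-\frac{5}{6}) (k+2) / [(k+\frac{13}{12}) (k+1)] - rational; roots negated = parameters, x = \frac{1}{2}, C = \frac{9}{4}.


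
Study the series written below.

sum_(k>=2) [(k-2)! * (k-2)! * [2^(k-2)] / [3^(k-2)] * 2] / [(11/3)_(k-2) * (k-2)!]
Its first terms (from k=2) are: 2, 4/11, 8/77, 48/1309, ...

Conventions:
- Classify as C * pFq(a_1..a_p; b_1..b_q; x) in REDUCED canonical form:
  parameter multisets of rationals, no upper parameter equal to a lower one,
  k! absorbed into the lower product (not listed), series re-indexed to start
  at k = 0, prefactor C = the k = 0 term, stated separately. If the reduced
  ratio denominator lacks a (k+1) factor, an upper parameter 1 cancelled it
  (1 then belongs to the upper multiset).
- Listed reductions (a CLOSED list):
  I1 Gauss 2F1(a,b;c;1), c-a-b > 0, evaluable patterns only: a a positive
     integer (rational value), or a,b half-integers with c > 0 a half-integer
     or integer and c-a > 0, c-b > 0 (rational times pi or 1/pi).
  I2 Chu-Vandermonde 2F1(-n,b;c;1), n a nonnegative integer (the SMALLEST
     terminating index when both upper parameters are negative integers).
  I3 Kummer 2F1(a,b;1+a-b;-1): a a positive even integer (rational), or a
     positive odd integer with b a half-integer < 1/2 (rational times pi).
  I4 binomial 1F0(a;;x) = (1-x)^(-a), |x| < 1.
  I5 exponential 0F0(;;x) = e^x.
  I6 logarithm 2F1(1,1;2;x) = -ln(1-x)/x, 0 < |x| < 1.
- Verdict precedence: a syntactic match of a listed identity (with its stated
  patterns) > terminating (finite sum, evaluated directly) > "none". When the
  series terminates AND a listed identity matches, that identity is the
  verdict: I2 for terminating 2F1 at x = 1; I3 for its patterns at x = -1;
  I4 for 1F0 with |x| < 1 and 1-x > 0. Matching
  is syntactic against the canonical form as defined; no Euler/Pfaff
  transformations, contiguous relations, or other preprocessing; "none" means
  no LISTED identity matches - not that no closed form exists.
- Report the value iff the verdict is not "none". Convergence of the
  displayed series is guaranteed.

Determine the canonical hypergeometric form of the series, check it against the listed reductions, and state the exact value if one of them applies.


Key step: t_0 = 2 here, and the factorial ratio (C = 2, x = 2/3) (k+a-1)!/(a-1)! is a rising factorial (a)_k.
Adjacent-term ratio: r(k) = (2/3) * (k+1) (k+1) / [(k+11/3) (k+1)] - rational in k, leading ratio (2/3); with t_0 = 2, classification follows.

Classification (C = 2): 2F1 with upper {1, 1}, lower {11/3}, argument x = 2/3. Verdict: none - this 2F1 at x = 2/3 matches no listed pattern, and upper {1, 1} holds no stopper.


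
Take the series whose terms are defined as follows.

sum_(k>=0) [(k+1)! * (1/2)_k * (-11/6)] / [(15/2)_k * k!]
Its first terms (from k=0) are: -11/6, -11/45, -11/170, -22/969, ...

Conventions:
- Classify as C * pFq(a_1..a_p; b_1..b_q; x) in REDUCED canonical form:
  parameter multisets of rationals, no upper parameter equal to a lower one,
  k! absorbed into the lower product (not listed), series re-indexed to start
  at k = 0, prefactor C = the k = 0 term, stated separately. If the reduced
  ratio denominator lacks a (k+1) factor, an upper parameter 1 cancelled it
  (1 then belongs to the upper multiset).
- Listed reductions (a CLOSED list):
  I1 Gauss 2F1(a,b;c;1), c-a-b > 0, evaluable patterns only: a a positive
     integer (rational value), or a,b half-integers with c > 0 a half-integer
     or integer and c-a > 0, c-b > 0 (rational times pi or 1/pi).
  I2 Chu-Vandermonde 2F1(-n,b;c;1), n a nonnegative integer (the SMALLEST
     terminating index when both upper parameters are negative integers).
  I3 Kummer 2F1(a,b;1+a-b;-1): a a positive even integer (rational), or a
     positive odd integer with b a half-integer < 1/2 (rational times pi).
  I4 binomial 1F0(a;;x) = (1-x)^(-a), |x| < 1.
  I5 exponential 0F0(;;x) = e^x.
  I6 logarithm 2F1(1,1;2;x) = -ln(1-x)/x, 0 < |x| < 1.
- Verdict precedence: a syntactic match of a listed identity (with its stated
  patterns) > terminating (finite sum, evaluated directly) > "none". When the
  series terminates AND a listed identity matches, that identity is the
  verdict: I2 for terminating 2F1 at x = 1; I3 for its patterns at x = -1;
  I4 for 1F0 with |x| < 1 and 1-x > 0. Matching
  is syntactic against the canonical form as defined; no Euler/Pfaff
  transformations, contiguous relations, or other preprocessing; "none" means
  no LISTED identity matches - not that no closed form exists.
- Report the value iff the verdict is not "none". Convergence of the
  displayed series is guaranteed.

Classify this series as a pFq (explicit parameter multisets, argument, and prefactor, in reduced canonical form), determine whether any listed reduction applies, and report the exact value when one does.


Canonical form: C = -11/6 times 2F1 with upper {1/2, 2}, lower {15/2}, x = 1. Verdict: Gauss's theorem (I1) fires (x = 1: the Gamma ratio telescopes since c-a-b = 5 > 0 and a = 2 in Z>0). Exact value: -1573/720.

Structural cue: t_0 being -11/6, the factorial ratio (prefactor -11/6) (k+a-1)!/(a-1)! is a rising factorial (a)_k.
Adjacent-term ratio: r(k) = 1 * (k+1/2) (k+2) / [(k+15/2) (k+1)] - rational; roots negated = parameters, x = 1, C = -11/6.


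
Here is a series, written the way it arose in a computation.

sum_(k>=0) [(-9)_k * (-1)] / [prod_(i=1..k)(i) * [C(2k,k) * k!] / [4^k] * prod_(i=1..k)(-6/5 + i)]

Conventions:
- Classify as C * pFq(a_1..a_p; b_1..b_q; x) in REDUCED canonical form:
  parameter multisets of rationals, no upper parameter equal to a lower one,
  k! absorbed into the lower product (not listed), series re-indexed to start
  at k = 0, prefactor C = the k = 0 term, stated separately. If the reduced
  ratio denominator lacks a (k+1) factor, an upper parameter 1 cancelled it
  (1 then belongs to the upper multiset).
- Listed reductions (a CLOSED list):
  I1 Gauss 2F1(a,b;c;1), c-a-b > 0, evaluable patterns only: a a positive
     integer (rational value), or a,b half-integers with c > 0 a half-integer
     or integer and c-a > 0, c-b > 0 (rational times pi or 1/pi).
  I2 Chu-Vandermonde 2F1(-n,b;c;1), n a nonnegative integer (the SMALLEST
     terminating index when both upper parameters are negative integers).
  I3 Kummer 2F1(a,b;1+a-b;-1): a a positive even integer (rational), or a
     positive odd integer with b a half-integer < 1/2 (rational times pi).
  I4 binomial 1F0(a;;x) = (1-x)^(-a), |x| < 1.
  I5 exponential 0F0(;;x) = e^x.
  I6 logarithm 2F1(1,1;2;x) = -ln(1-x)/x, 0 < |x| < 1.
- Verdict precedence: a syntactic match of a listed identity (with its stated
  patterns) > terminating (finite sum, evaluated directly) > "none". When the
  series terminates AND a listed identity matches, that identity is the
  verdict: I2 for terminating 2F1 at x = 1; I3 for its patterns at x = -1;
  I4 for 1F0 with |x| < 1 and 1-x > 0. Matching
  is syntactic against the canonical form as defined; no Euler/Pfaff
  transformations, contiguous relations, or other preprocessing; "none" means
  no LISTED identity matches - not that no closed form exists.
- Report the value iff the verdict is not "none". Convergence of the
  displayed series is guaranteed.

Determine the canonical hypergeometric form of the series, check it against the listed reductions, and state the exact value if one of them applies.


Classification (C = -1): 1F2 with upper {-9}, lower {-1/5, 1/2}, argument x = 1. Verdict: terminating. (-9)_k vanishes past k = 9, leaving a 10-term sum, computed directly. Its exact value is 7222971571900351/95168877993189.

Key step: x = 1 and the lower running product (C = -1, x = 1) is a rising factorial.
Term ratio: r(k) = 1 * (k-9) / [(k-1/5) (k+1/2) (k+1)] - poly over poly, x = 1 from leading terms; C = -1 at k = 0.


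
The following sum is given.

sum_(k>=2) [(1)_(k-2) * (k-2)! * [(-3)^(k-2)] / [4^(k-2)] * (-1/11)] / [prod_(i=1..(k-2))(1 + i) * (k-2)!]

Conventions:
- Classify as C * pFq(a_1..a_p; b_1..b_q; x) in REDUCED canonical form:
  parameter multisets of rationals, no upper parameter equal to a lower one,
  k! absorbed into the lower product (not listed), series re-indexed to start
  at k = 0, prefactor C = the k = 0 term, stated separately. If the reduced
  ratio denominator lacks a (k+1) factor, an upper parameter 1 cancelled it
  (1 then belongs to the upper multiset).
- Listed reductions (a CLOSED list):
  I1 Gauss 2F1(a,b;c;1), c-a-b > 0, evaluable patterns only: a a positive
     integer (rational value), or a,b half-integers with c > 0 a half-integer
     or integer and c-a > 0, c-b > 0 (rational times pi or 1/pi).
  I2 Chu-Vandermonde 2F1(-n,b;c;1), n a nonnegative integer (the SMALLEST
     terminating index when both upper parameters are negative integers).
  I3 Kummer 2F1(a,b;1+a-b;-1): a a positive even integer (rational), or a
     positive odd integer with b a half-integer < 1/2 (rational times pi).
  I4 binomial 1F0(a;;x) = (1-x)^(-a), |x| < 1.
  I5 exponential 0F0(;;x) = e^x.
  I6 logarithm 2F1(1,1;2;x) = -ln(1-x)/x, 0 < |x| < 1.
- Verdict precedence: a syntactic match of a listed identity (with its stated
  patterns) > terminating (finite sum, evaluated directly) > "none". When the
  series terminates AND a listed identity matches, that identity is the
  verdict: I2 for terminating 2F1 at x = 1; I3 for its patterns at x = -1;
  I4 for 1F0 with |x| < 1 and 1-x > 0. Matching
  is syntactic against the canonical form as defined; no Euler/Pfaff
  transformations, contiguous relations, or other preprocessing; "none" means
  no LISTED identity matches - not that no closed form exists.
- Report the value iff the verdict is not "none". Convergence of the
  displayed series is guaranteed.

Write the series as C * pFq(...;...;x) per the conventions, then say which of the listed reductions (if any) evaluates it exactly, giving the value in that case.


The tell: t_0 being -1/11, the two geometric factors (prefactor -1/11) combine into one argument.
Consecutive-term ratio: r(k) = (-3/4) * (k+1) (k+1) / [(k+2) (k+1)] ; factor over Q: parameters, x = (-3/4), and C = -1/11.

With C = -1/11: the canonical form is 2F1(1, 1; 2; -3/4). Verdict: logarithm (I6) applies (the logarithm: parameters (1,1;2), x = -3/4). Hence: (-4/33) * ln(7/4).


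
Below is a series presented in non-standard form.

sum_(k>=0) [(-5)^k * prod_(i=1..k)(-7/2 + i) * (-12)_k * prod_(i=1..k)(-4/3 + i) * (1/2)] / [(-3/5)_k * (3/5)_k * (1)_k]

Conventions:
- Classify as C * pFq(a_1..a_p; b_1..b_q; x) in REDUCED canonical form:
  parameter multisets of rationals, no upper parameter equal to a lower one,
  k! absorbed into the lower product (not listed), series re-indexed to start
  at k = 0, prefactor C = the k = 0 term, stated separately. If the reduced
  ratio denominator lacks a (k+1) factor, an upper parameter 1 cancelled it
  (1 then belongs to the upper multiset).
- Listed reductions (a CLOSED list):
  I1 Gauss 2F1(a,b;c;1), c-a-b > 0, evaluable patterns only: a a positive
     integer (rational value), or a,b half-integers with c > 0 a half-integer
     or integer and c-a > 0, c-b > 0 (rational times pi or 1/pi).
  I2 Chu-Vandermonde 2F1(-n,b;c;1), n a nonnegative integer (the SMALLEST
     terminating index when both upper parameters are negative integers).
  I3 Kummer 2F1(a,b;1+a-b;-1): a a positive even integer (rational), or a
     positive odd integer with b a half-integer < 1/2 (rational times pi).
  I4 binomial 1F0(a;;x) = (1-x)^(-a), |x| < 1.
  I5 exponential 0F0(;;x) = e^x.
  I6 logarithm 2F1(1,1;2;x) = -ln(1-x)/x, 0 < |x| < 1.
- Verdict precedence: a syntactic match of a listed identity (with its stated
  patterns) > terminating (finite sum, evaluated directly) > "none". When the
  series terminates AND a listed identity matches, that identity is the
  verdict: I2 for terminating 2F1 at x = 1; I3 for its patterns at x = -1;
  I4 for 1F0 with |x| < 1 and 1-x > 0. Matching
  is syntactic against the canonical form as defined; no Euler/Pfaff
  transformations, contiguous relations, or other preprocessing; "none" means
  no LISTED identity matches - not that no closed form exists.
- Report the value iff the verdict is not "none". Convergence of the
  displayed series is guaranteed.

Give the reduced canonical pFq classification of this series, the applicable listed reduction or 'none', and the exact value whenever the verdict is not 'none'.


Key step: with t_0 = 1/2, the running product (prefactor 1/2) telescopes to a rising factorial.
Step ratio: r(k) = (-5) * (k-12) (k-5/2) (k-1/3) / [(k-3/5) (k+3/5) (k+1)] - rational in k, leading ratio (-5); with t_0 = 1/2, classification follows.

This is 1/2 * 3F2(-12, -5/2, -1/3; -3/5, 3/5; -5) in reduced canonical form. Verdict: terminating - upper parameter -12 makes this a finite sum (last index 12), evaluated exactly. Hence: -4019088520935247293673378094680393/916567677252712751865790464.


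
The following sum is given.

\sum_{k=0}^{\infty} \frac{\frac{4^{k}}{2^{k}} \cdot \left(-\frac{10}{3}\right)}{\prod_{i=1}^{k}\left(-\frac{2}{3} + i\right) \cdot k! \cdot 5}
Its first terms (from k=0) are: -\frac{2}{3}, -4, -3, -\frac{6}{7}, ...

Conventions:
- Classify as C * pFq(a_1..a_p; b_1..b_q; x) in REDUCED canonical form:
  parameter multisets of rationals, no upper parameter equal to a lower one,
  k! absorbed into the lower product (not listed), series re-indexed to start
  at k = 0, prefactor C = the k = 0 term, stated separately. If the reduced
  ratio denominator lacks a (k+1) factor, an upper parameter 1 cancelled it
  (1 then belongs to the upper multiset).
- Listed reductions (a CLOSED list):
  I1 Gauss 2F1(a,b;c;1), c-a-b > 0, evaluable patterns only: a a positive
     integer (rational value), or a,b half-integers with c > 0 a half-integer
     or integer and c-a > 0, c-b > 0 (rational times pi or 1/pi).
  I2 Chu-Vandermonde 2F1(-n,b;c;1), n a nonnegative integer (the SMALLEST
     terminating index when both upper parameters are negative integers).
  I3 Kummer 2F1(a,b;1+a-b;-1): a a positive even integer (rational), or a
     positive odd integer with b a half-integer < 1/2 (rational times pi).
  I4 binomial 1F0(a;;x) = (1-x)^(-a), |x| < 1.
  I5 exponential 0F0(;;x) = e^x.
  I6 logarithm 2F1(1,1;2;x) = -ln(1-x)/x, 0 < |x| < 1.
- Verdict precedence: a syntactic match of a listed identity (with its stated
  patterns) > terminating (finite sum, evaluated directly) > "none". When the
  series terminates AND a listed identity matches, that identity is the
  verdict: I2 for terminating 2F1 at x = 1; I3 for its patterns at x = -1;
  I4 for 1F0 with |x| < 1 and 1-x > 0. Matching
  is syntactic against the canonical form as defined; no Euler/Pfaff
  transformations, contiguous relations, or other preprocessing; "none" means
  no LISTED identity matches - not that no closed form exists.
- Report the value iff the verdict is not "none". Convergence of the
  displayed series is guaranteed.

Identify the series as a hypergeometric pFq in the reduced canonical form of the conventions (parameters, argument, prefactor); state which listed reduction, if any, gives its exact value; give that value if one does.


Structural cue: from the first term -\frac{2}{3}: the lower running product (prefactor -2/3) is a rising factorial.
Step ratio: r(k) = 2 * 1 / [(k+\frac{1}{3}) (k+1)] ; factor over Q: parameters, x = 2, and C = -\frac{2}{3}.

Prefactor -\frac{2}{3}, argument 2: 0F1 with upper {-} over lower {\frac{1}{3}}. Verdict: none - at argument 2 the multisets {-} ; {\frac{1}{3}} match no listed identity.


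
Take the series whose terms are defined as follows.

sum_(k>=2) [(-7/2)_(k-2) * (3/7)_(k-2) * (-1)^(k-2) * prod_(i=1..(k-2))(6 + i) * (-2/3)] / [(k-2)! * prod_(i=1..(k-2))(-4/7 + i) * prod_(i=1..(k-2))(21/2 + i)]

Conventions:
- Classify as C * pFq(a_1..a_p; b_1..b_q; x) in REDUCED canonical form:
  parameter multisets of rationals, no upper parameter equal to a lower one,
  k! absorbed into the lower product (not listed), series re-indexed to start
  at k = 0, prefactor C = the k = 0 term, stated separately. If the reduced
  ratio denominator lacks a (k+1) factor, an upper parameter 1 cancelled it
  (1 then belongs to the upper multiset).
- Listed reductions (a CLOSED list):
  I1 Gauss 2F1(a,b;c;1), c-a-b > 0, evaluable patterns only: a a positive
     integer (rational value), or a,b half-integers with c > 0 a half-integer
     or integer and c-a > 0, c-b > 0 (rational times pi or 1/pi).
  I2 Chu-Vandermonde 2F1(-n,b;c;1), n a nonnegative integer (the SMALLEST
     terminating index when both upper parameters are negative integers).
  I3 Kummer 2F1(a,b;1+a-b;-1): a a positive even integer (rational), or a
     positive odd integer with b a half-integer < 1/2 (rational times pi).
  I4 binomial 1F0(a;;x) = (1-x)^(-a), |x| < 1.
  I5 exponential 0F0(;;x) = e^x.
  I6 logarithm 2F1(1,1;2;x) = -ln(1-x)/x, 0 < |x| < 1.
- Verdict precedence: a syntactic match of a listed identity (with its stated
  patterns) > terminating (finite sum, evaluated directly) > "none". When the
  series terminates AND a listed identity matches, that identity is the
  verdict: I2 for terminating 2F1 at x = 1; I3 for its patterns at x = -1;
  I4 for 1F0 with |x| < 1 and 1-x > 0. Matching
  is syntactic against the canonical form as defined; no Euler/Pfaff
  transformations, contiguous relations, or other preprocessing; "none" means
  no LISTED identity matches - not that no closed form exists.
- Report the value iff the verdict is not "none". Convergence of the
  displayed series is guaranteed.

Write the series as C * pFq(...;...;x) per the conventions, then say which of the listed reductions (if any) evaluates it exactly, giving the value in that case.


x = -1 here; the reduced form reads 2F1, upper {-7/2, 7}, lower {23/2}, C = -2/3. Verdict: this is Kummer (I3) (x = -1; c = 23/2 equals 1+a-b for upper {-7/2, 7}: listed pattern). Its exact value is (-4849845/4194304) * pi.

Key step: t_0 = -2/3 here, and the parameter 3/7 appears in both the upper and lower lists and cancels.
Term ratio: r(k) = (-1) * (k-7/2) (k+7) / [(k+23/2) (k+1)] - rational in k. x = (-1); t_0 = -2/3; negate the roots.


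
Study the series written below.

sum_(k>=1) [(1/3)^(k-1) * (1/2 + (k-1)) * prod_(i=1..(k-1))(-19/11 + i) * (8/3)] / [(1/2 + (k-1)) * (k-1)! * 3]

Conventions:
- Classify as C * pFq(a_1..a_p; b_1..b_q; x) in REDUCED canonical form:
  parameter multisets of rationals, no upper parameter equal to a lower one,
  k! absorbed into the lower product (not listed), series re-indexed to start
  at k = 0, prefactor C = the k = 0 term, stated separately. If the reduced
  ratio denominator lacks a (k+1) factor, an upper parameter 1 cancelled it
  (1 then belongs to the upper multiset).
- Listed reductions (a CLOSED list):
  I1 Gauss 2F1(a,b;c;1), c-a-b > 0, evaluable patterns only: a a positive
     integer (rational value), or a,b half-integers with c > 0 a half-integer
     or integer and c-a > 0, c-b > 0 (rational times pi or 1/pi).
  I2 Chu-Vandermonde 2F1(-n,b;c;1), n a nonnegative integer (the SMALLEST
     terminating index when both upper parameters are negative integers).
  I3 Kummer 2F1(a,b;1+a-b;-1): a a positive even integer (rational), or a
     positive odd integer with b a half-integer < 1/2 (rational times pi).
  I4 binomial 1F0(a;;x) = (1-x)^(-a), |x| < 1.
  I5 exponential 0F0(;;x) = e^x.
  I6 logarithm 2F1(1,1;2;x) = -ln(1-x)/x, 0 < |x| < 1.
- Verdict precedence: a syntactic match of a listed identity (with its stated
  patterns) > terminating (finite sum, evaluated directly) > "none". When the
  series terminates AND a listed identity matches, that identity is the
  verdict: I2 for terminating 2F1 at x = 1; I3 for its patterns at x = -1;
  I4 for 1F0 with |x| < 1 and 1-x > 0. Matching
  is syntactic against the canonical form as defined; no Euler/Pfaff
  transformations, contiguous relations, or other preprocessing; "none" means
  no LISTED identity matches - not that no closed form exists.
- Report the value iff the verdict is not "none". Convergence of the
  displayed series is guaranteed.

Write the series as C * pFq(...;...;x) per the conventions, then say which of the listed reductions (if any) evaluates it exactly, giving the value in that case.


x = 1/3 here; the reduced form reads 1F0, upper {-8/11}, lower {-}, C = 8/9. Verdict: this is the binomial series (I4) (the 1F0 binomial series: exponent 8/11, x = 1/3). Its exact value is (8/9) * (2/3)^(8/11).

Structural cue: x = (1/3) and the constant factors (C = 8/9, x = 1/3) combine into one prefactor.
Term ratio: r(k) = (1/3) * (k-8/11) / [(k+1)] - rational in k. x = (1/3); t_0 = 8/9; negate the roots.


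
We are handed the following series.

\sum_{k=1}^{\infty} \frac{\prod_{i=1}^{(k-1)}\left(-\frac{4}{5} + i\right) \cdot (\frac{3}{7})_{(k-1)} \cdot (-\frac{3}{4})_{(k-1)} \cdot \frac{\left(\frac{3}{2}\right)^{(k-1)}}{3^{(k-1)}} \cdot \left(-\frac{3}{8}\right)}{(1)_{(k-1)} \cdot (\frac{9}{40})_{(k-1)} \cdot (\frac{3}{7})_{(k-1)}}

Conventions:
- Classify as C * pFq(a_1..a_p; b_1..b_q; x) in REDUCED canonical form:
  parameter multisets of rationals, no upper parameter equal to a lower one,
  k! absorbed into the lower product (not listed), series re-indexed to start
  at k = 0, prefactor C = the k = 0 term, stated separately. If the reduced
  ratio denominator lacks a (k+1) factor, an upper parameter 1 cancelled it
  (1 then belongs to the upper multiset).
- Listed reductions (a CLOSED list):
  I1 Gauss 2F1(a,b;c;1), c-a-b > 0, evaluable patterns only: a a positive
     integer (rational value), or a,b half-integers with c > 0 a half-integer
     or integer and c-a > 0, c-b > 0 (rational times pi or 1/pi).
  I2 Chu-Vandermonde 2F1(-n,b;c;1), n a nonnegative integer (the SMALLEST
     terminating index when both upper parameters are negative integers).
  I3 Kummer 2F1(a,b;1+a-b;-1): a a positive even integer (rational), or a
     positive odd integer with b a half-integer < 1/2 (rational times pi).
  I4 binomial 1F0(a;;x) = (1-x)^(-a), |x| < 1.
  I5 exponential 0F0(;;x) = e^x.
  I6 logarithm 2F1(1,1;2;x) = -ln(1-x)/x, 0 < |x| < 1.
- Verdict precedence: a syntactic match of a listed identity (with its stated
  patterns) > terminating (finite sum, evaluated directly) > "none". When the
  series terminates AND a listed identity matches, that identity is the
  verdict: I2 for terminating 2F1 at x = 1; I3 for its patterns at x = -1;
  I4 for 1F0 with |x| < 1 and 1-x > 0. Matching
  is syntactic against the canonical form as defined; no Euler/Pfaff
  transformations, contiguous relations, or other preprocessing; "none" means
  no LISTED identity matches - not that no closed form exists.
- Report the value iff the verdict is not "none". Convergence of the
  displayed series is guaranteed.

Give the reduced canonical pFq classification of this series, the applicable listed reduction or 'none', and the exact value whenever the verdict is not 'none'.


First insight: with t_0 = -\frac{3}{8}, the parameter 3/7 appears in both the upper and lower lists and cancels.
Ratio: r(k) = \frac{1}{2} * (k-\frac{3}{4}) (k+\frac{1}{5}) / [(k+\frac{9}{40}) (k+1)] - rational in k. x = \frac{1}{2}; t_0 = -\frac{3}{8}; negate the roots.

This is -\frac{3}{8} * 2F1(-\frac{3}{4}, \frac{1}{5}; \frac{9}{40}; \frac{1}{2}) in reduced canonical form. Verdict: no listed reduction: x = \frac{1}{2} and upper {-\frac{3}{4}, \frac{1}{5}} fail every I1-I6 pattern.


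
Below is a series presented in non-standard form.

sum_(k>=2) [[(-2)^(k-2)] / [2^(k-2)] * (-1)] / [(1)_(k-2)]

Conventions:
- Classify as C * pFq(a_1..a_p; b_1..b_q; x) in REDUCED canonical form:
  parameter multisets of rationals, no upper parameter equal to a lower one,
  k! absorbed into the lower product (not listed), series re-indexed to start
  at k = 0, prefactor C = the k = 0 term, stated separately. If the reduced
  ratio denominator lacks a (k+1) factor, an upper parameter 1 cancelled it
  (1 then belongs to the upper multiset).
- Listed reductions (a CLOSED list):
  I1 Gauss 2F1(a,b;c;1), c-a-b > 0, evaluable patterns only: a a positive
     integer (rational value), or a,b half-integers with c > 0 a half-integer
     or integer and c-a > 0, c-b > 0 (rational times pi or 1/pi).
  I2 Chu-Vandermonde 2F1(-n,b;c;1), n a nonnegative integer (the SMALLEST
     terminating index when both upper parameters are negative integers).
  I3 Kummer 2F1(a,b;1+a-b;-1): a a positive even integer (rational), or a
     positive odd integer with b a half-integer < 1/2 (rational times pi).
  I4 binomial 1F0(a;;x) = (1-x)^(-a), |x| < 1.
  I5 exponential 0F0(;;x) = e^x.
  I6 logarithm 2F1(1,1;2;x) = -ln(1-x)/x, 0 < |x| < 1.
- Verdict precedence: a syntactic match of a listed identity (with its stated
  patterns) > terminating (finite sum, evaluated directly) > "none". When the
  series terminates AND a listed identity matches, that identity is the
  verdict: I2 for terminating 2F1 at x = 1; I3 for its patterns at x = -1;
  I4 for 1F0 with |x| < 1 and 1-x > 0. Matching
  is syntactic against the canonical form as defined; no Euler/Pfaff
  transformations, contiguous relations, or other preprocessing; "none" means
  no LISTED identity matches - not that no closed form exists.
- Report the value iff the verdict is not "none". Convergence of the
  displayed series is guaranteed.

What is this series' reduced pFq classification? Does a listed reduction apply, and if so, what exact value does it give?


Prefactor -1, argument -1: 0F0 with upper {-} over lower {-}. Verdict: exponential (I5) fires (the 0F0 exponential series at x = -1). Sum: (-1) * e^(-1).

Key observation: x = (-1) and (1)_k (C = -1) is k! itself.
Consecutive-term ratio: r(k) = (-1) * 1 / [(k+1)] - poly over poly, x = (-1) from leading terms; C = -1 at k = 0.


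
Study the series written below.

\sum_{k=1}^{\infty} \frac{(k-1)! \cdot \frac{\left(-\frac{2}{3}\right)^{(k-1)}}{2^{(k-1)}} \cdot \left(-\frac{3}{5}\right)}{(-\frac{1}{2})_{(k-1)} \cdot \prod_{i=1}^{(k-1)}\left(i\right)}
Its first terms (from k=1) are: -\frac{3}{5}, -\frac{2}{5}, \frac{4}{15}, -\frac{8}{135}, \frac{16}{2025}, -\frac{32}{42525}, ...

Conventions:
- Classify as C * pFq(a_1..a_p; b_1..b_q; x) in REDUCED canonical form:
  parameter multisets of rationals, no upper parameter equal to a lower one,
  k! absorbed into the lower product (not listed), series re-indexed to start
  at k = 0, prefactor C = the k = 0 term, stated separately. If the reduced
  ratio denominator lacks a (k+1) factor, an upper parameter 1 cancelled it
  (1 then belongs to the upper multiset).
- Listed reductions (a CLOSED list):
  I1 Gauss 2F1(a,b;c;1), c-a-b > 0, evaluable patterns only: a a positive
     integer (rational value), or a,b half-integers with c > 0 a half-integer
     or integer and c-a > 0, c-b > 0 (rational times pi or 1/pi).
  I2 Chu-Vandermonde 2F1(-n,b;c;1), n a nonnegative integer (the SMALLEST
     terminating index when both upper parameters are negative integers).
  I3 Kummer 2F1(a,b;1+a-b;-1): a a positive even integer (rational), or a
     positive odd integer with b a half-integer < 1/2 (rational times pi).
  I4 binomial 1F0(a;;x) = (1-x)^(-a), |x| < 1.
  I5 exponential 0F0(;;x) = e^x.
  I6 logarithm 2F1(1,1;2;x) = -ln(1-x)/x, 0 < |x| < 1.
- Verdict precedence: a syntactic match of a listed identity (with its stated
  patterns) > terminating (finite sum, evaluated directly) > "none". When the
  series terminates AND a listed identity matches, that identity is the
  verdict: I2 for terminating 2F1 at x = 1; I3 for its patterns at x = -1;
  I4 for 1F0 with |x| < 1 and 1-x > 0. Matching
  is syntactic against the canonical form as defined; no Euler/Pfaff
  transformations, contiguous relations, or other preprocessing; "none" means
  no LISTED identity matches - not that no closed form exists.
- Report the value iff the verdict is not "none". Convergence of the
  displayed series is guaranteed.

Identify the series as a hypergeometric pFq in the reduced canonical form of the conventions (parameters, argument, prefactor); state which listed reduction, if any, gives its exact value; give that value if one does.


Prefactor -\frac{3}{5}, argument -\frac{1}{3}: 1F1 with upper {1} over lower {-\frac{1}{2}}. Verdict: none (x = -\frac{1}{3}): each listed identity misses the multisets {1} ; {-\frac{1}{2}}.

Key step: with t_0 = -\frac{3}{5}, the product of the first k integers (prefactor -3/5) is k!.
Consecutive-term ratio: r(k) = -\frac{1}{3} * (k+1) / [(k-\frac{1}{2}) (k+1)] - rational; roots negated = parameters, x = -\frac{1}{3}, C = -\frac{3}{5}.


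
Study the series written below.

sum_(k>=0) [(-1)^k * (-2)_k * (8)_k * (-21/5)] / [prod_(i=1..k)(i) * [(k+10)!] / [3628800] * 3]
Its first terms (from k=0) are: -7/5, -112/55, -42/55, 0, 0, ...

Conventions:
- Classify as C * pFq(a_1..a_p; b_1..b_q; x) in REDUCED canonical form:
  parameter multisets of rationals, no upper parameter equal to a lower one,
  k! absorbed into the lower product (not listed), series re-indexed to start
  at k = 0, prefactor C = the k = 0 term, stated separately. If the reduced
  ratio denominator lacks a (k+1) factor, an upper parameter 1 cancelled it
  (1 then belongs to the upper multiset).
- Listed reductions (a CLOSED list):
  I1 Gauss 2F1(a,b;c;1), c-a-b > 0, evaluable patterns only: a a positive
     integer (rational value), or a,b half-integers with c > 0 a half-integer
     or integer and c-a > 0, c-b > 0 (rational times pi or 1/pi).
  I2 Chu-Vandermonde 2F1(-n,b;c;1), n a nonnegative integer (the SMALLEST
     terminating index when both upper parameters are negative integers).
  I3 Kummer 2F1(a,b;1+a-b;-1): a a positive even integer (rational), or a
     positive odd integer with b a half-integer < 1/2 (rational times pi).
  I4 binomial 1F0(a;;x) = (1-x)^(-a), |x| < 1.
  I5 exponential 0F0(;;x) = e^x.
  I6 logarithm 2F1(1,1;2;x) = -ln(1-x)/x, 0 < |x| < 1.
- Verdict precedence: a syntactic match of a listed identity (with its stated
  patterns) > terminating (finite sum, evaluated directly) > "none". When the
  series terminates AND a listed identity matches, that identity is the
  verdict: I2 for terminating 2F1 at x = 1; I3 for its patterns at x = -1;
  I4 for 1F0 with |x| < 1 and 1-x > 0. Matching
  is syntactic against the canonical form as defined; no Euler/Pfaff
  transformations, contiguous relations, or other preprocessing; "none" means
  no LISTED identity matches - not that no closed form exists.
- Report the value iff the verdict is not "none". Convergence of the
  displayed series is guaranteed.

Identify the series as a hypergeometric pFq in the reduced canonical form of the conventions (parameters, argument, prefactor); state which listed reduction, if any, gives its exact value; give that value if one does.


This is -7/5 * 2F1(-2, 8; 11; -1) in reduced canonical form. Verdict (x = -1): Kummer's theorem (I3) applies (x = -1; c = 11 equals 1+a-b for upper {-2, 8}: listed pattern). Sum: -21/5.

Key step: from the first term -7/5: the denominator's factorial ratio (prefactor -7/5) is a lower Pochhammer.
Term ratio: r(k) = (-1) * (k-2) (k+8) / [(k+11) (k+1)] - poly over poly, x = (-1) from leading terms; C = -7/5 at k = 0.


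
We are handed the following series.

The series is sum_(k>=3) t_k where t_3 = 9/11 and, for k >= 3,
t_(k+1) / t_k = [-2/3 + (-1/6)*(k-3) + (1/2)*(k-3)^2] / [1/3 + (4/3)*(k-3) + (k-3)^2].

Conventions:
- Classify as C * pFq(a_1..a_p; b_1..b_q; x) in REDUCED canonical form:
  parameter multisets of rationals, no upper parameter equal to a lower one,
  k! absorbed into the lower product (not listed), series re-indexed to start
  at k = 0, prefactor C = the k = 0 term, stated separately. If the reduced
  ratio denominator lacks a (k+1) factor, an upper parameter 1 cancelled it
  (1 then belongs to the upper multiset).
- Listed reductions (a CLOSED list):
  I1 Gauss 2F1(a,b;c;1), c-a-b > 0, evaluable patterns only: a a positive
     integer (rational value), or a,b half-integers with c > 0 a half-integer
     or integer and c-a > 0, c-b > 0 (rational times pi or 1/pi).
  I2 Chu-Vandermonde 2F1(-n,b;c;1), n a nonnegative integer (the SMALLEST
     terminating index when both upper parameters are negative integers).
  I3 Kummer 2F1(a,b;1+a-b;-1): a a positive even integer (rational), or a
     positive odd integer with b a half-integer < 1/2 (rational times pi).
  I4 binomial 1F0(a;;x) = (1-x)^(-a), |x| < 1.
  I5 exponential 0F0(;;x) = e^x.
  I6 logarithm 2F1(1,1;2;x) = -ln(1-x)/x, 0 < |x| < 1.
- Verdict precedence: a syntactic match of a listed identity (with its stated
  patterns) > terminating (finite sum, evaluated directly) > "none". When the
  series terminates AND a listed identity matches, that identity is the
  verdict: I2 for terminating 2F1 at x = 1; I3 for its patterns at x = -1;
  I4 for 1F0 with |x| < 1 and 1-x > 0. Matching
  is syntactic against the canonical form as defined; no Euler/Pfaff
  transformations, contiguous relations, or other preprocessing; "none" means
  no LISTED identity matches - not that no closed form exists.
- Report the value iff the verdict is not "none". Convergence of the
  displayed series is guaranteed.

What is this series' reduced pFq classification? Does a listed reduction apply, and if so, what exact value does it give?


x = 1/2 here; the reduced form reads 2F1, upper {-4/3, 1}, lower {1/3}, C = 9/11. Verdict: none here - no I1-I6 shape fits x = 1/2 with lower {1/3}.

The tell: x = (1/2) and factor the ratio over Q (prefactor 9/11): negated roots = parameters.
Step ratio: r(k) = (1/2) * (k-4/3) (k+1) / [(k+1/3) (k+1)] - rational; roots negated = parameters, x = (1/2), C = 9/11.
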